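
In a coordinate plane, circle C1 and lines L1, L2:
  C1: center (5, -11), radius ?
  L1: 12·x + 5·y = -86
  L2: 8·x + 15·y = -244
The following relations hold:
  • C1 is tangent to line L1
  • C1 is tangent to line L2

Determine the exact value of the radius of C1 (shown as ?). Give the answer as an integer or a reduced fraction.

7

1. [C1‖L1]  r_C1² − 49 = 0  ⇒  r_C1 = 7 (r>0 drops 1)
2. [C1‖L2]  r_C1² − 49 = 0  ⇒  r_C1 = 7 (r>0 drops 1)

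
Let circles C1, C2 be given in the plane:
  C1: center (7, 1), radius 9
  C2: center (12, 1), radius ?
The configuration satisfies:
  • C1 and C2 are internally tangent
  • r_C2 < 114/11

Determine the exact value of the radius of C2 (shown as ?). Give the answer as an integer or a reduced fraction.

1. [int C1,C2]  r_C2² − 18r_C2 + 56 = 0  ⇒  r_C2 = 4 or 14
2. given r_C2 < 114/11: keep 4

4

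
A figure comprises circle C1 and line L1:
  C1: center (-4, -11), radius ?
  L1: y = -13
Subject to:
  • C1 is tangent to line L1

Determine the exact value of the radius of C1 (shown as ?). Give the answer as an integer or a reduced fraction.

2

1. [C1‖L1]  r_C1² − 4 = 0  ⇒  r_C1 = 2 (r>0 drops 1)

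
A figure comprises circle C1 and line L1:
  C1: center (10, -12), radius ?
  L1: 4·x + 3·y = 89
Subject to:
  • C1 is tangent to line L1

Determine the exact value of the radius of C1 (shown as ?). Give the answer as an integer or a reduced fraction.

17

1. [C1‖L1]  r_C1² − 289 = 0  ⇒  r_C1 = 17 (r>0 drops 1)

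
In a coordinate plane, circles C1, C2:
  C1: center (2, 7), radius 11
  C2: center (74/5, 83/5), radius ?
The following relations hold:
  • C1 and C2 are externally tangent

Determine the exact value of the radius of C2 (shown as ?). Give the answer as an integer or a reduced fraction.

5

1. [ext C1·C2]  r_C2² + 22r_C2 − 135 = 0  ⇒  r_C2 = 5 (r>0 drops 1)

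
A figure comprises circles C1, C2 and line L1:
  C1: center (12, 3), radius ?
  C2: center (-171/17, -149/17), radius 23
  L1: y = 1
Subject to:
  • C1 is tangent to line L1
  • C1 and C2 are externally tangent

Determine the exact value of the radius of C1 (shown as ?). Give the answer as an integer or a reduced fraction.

1. [C1‖L1]  r_C1² − 4 = 0  ⇒  r_C1 = 2 (r>0 drops 1)
2. [ext C1·C2]  r_C1² + 46r_C1 − 96 = 0  ⇒  r_C1 = 2 (r>0 drops 1)

2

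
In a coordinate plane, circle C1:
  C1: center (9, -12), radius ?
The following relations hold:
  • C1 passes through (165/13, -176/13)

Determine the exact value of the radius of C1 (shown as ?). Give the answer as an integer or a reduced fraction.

1. [C1∋P]  r_C1² − 16 = 0  ⇒  r_C1 = 4 (r>0 drops 1)

4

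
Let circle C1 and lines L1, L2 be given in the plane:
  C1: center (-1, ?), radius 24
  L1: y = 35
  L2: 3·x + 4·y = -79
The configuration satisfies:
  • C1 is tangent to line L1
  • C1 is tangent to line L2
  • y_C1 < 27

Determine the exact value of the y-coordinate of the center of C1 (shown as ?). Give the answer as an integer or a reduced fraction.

11

1. [C1‖L1]  y_C1² − 70y_C1 + 649 = 0  ⇒  y_C1 = 11 or 59
2. [C1‖L2]  y_C1² + 38y_C1 − 539 = 0  ⇒  y_C1 = -49 or 11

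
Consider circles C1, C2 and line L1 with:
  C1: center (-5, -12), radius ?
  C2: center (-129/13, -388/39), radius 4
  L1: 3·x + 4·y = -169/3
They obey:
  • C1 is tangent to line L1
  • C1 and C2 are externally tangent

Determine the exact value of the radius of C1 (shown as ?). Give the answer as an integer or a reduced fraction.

1. [C1‖L1]  r_C1² − 16/9 = 0  ⇒  r_C1 = 4/3 (r>0 drops 1)
2. [ext C1·C2]  r_C1² + 8r_C1 − 112/9 = 0  ⇒  r_C1 = 4/3 (r>0 drops 1)

4/3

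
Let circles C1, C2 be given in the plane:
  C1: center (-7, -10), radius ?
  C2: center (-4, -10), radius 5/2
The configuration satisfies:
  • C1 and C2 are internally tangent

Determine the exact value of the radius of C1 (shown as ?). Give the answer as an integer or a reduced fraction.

1. [int C1,C2]  r_C1² − 5r_C1 − 11/4 = 0  ⇒  r_C1 = 11/2 (r>0 drops 1)

11/2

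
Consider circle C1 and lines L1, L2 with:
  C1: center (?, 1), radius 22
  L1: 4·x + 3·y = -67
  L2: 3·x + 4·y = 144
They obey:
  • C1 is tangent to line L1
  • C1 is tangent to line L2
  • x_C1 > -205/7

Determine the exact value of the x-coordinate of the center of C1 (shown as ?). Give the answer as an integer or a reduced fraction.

10

1. [C1‖L1]  x_C1² + 35x_C1 − 450 = 0  ⇒  x_C1 = -45 or 10
2. [C1‖L2]  x_C1² − (280/3)x_C1 + 2500/3 = 0  ⇒  x_C1 = 10 or 250/3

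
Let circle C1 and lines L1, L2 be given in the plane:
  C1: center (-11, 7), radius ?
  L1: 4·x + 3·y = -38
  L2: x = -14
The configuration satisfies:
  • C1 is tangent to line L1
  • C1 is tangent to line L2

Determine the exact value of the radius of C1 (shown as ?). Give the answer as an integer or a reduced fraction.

1. [C1‖L1]  r_C1² − 9 = 0  ⇒  r_C1 = 3 (r>0 drops 1)
2. [C1‖L2]  r_C1² − 9 = 0  ⇒  r_C1 = 3 (r>0 drops 1)

3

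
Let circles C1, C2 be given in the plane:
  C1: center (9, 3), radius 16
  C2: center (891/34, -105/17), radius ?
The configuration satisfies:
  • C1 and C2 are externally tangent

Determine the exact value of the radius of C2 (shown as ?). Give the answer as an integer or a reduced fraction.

7/2

1. [ext C1·C2]  r_C2² + 32r_C2 − 497/4 = 0  ⇒  r_C2 = 7/2 (r>0 drops 1)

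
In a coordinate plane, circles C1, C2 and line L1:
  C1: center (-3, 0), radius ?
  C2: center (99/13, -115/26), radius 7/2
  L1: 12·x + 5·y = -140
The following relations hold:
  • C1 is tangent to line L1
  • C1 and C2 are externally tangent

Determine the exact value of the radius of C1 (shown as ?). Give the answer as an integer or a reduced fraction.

8

1. [C1‖L1]  r_C1² − 64 = 0  ⇒  r_C1 = 8 (r>0 drops 1)
2. [ext C1·C2]  r_C1² + 7r_C1 − 120 = 0  ⇒  r_C1 = 8 (r>0 drops 1)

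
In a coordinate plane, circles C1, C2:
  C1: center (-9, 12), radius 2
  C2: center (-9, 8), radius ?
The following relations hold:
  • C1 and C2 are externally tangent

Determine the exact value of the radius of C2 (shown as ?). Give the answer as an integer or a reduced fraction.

2

1. [ext C1·C2]  r_C2² + 4r_C2 − 12 = 0  ⇒  r_C2 = 2 (r>0 drops 1)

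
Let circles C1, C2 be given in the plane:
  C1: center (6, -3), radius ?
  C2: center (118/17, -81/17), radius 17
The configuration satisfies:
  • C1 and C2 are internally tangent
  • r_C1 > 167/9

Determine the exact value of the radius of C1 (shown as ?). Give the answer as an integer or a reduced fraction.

19

1. [int C1,C2]  r_C1² − 34r_C1 + 285 = 0  ⇒  r_C1 = 15 or 19
2. given r_C1 > 167/9: keep 19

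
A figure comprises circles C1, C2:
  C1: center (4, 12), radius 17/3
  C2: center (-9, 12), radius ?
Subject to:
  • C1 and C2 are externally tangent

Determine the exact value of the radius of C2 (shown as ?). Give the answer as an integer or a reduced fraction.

1. [ext C1·C2]  r_C2² + (34/3)r_C2 − 1232/9 = 0  ⇒  r_C2 = 22/3 (r>0 drops 1)

22/3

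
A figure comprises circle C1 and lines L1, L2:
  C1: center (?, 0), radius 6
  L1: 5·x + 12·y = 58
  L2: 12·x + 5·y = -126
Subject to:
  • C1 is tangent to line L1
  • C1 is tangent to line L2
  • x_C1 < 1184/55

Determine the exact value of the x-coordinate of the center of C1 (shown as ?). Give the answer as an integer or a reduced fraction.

1. [C1‖L1]  x_C1² − (116/5)x_C1 − 544/5 = 0  ⇒  x_C1 = -4 or 136/5
2. [C1‖L2]  x_C1² + 21x_C1 + 68 = 0  ⇒  x_C1 = -17 or -4

-4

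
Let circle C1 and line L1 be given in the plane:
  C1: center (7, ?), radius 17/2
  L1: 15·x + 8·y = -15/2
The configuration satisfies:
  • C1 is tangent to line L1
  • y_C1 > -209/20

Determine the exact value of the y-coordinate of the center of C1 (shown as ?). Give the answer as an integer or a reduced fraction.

4

1. [C1‖L1]  y_C1² + (225/8)y_C1 − 257/2 = 0  ⇒  y_C1 = -257/8 or 4
2. given y_C1 > -209/20: keep 4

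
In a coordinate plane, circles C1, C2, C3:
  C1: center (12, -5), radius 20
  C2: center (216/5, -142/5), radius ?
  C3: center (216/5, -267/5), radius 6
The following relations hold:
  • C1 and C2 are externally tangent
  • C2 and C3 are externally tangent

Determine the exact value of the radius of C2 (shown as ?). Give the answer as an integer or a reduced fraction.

19

1. [ext C1·C2]  r_C2² + 40r_C2 − 1121 = 0  ⇒  r_C2 = 19 (r>0 drops 1)
2. [ext C2·C3]  r_C2² + 12r_C2 − 589 = 0  ⇒  r_C2 = 19 (r>0 drops 1)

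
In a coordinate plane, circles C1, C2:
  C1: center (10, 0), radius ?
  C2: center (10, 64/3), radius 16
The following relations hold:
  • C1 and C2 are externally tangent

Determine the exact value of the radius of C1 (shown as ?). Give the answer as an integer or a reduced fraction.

16/3

1. [ext C1·C2]  r_C1² + 32r_C1 − 1792/9 = 0  ⇒  r_C1 = 16/3 (r>0 drops 1)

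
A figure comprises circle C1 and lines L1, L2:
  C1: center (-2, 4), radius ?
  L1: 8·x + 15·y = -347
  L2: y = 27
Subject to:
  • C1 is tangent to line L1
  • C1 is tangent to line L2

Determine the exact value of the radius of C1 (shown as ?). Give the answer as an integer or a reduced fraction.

1. [C1‖L1]  r_C1² − 529 = 0  ⇒  r_C1 = 23 (r>0 drops 1)
2. [C1‖L2]  r_C1² − 529 = 0  ⇒  r_C1 = 23 (r>0 drops 1)

23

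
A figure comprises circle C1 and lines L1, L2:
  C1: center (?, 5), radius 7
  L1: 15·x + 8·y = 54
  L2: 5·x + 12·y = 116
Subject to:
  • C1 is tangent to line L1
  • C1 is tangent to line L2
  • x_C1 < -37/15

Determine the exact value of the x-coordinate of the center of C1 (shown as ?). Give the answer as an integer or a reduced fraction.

-7

1. [C1‖L1]  x_C1² − (28/15)x_C1 − 931/15 = 0  ⇒  x_C1 = -7 or 133/15
2. [C1‖L2]  x_C1² − (112/5)x_C1 − 1029/5 = 0  ⇒  x_C1 = -7 or 147/5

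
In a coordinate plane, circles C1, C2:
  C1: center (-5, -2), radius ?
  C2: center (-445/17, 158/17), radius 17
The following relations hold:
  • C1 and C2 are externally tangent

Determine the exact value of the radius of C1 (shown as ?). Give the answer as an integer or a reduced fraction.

1. [ext C1·C2]  r_C1² + 34r_C1 − 287 = 0  ⇒  r_C1 = 7 (r>0 drops 1)

7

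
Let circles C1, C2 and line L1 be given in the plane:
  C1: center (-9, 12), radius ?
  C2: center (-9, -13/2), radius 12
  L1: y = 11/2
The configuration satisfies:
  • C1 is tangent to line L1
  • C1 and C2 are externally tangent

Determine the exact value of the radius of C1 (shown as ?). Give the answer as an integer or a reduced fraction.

1. [C1‖L1]  r_C1² − 169/4 = 0  ⇒  r_C1 = 13/2 (r>0 drops 1)
2. [ext C1·C2]  r_C1² + 24r_C1 − 793/4 = 0  ⇒  r_C1 = 13/2 (r>0 drops 1)

13/2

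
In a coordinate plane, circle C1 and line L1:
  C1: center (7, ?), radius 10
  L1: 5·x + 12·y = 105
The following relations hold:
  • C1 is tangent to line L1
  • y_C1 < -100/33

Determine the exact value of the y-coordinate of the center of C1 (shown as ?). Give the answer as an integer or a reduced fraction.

1. [C1‖L1]  y_C1² − (35/3)y_C1 − 250/3 = 0  ⇒  y_C1 = -5 or 50/3
2. given y_C1 < -100/33: keep -5

-5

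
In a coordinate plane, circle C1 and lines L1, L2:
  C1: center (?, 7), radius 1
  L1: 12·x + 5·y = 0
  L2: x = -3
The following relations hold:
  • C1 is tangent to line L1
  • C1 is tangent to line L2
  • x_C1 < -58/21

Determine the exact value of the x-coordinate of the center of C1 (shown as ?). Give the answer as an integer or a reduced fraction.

1. [C1‖L1]  x_C1² + (35/6)x_C1 + 22/3 = 0  ⇒  x_C1 = -4 or -11/6
2. [C1‖L2]  x_C1² + 6x_C1 + 8 = 0  ⇒  x_C1 = -4 or -2

-4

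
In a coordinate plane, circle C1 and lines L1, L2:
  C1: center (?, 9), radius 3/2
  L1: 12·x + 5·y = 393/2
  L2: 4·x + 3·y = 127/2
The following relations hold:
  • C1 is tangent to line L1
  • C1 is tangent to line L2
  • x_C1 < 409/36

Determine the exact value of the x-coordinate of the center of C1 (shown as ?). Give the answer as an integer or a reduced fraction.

1. [C1‖L1]  x_C1² − (101/4)x_C1 + 627/4 = 0  ⇒  x_C1 = 11 or 57/4
2. [C1‖L2]  x_C1² − (73/4)x_C1 + 319/4 = 0  ⇒  x_C1 = 29/4 or 11

11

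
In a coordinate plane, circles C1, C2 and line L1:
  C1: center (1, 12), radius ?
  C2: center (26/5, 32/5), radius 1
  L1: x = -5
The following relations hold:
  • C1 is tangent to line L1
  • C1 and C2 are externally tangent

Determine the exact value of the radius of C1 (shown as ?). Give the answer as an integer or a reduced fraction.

6

1. [C1‖L1]  r_C1² − 36 = 0  ⇒  r_C1 = 6 (r>0 drops 1)
2. [ext C1·C2]  r_C1² + 2r_C1 − 48 = 0  ⇒  r_C1 = 6 (r>0 drops 1)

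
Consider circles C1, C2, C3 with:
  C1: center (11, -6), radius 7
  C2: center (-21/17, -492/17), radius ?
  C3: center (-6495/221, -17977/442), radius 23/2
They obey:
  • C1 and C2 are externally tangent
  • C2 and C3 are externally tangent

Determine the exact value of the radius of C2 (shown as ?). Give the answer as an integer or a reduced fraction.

19

1. [ext C1·C2]  r_C2² + 14r_C2 − 627 = 0  ⇒  r_C2 = 19 (r>0 drops 1)
2. [ext C2·C3]  r_C2² + 23r_C2 − 798 = 0  ⇒  r_C2 = 19 (r>0 drops 1)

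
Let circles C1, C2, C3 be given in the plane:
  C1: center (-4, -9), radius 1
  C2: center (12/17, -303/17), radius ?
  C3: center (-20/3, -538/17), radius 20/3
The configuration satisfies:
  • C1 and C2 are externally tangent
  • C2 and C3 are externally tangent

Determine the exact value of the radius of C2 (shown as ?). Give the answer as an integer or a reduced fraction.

1. [ext C1·C2]  r_C2² + 2r_C2 − 99 = 0  ⇒  r_C2 = 9 (r>0 drops 1)
2. [ext C2·C3]  r_C2² + (40/3)r_C2 − 201 = 0  ⇒  r_C2 = 9 (r>0 drops 1)

9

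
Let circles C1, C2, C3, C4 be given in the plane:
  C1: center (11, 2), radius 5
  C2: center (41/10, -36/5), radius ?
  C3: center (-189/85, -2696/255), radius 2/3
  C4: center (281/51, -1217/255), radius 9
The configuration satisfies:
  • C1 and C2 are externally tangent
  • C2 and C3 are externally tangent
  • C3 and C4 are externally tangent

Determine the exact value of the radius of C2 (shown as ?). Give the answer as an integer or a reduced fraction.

13/2

1. [ext C1·C2]  r_C2² + 10r_C2 − 429/4 = 0  ⇒  r_C2 = 13/2 (r>0 drops 1)
2. [ext C2·C3]  r_C2² + (4/3)r_C2 − 611/12 = 0  ⇒  r_C2 = 13/2 (r>0 drops 1)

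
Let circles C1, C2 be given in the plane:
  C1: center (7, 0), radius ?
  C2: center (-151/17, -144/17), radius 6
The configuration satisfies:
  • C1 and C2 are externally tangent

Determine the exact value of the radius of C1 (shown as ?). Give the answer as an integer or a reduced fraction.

12

1. [ext C1·C2]  r_C1² + 12r_C1 − 288 = 0  ⇒  r_C1 = 12 (r>0 drops 1)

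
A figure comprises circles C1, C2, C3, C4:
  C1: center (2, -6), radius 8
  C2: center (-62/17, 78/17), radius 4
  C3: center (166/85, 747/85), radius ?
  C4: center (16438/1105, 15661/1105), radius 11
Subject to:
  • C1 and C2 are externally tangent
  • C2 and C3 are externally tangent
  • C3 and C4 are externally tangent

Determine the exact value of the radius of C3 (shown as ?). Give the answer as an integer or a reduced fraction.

3

1. [ext C2·C3]  r_C3² + 8r_C3 − 33 = 0  ⇒  r_C3 = 3 (r>0 drops 1)
2. [ext C3·C4]  r_C3² + 22r_C3 − 75 = 0  ⇒  r_C3 = 3 (r>0 drops 1)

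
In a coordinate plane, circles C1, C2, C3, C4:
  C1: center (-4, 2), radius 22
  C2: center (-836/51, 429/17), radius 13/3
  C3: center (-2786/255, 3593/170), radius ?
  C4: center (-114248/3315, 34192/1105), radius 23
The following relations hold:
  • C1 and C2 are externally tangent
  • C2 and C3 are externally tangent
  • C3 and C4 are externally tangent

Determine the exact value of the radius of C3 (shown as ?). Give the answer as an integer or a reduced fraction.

1. [ext C2·C3]  r_C3² + (26/3)r_C3 − 335/12 = 0  ⇒  r_C3 = 5/2 (r>0 drops 1)
2. [ext C3·C4]  r_C3² + 46r_C3 − 485/4 = 0  ⇒  r_C3 = 5/2 (r>0 drops 1)

5/2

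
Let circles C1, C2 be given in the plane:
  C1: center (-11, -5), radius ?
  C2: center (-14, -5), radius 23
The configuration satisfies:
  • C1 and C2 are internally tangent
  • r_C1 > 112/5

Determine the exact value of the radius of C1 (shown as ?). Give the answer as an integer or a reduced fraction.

26

1. [int C1,C2]  r_C1² − 46r_C1 + 520 = 0  ⇒  r_C1 = 20 or 26
2. given r_C1 > 112/5: keep 26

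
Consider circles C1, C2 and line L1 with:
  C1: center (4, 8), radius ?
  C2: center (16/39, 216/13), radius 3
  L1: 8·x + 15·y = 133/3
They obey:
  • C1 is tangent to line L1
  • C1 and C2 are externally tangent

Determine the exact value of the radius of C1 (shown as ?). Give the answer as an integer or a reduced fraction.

1. [C1‖L1]  r_C1² − 361/9 = 0  ⇒  r_C1 = 19/3 (r>0 drops 1)
2. [ext C1·C2]  r_C1² + 6r_C1 − 703/9 = 0  ⇒  r_C1 = 19/3 (r>0 drops 1)

19/3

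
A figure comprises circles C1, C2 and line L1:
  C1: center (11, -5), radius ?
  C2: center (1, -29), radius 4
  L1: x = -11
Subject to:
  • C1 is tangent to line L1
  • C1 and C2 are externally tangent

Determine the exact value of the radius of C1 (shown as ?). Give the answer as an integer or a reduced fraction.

1. [C1‖L1]  r_C1² − 484 = 0  ⇒  r_C1 = 22 (r>0 drops 1)
2. [ext C1·C2]  r_C1² + 8r_C1 − 660 = 0  ⇒  r_C1 = 22 (r>0 drops 1)

22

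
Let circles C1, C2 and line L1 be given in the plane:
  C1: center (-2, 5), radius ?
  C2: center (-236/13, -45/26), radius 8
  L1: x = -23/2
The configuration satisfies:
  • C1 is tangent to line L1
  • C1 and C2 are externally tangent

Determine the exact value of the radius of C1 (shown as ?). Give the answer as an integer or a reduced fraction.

1. [C1‖L1]  r_C1² − 361/4 = 0  ⇒  r_C1 = 19/2 (r>0 drops 1)
2. [ext C1·C2]  r_C1² + 16r_C1 − 969/4 = 0  ⇒  r_C1 = 19/2 (r>0 drops 1)

19/2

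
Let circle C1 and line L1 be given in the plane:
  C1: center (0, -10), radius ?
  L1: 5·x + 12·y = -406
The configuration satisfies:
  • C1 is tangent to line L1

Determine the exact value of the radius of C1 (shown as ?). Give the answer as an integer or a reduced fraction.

22

1. [C1‖L1]  r_C1² − 484 = 0  ⇒  r_C1 = 22 (r>0 drops 1)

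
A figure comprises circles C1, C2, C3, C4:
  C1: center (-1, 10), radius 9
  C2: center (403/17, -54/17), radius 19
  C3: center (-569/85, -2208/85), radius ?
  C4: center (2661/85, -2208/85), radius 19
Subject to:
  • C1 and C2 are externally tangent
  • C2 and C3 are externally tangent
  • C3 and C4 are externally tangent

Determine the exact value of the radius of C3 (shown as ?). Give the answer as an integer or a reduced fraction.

1. [ext C2·C3]  r_C3² + 38r_C3 − 1083 = 0  ⇒  r_C3 = 19 (r>0 drops 1)
2. [ext C3·C4]  r_C3² + 38r_C3 − 1083 = 0  ⇒  r_C3 = 19 (r>0 drops 1)

19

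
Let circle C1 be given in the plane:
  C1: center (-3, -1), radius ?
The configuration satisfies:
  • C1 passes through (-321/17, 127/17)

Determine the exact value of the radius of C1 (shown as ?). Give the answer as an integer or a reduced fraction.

1. [C1∋P]  r_C1² − 324 = 0  ⇒  r_C1 = 18 (r>0 drops 1)

18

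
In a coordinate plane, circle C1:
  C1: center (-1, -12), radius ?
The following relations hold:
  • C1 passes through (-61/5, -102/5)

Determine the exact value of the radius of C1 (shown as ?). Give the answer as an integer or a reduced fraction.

1. [C1∋P]  r_C1² − 196 = 0  ⇒  r_C1 = 14 (r>0 drops 1)

14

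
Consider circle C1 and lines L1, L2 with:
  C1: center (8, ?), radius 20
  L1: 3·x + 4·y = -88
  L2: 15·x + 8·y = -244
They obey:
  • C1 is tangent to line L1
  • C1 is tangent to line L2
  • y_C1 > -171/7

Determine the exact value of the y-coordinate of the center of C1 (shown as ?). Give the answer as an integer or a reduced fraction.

1. [C1‖L1]  y_C1² + 56y_C1 + 159 = 0  ⇒  y_C1 = -53 or -3
2. [C1‖L2]  y_C1² + 91y_C1 + 264 = 0  ⇒  y_C1 = -88 or -3

-3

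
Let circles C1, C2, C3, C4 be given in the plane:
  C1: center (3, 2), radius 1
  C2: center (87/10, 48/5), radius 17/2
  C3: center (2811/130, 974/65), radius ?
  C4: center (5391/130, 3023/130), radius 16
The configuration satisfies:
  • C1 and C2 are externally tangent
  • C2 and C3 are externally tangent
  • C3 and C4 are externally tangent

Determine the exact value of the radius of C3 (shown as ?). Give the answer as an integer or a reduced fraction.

1. [ext C2·C3]  r_C3² + 17r_C3 − 495/4 = 0  ⇒  r_C3 = 11/2 (r>0 drops 1)
2. [ext C3·C4]  r_C3² + 32r_C3 − 825/4 = 0  ⇒  r_C3 = 11/2 (r>0 drops 1)

11/2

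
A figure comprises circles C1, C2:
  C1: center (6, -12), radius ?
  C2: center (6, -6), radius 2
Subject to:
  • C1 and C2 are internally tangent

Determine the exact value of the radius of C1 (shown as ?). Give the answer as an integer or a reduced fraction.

8

1. [int C1,C2]  r_C1² − 4r_C1 − 32 = 0  ⇒  r_C1 = 8 (r>0 drops 1)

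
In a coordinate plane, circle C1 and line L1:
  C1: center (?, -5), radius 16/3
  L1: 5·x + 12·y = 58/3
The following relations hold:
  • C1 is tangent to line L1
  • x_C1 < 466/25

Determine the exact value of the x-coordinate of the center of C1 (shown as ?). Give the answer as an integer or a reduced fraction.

1. [C1‖L1]  x_C1² − (476/15)x_C1 + 892/15 = 0  ⇒  x_C1 = 2 or 446/15
2. given x_C1 < 466/25: keep 2

2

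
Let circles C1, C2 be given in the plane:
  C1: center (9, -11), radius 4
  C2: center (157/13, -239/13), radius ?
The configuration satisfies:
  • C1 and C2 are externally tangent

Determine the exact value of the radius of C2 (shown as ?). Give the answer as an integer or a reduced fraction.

4

1. [ext C1·C2]  r_C2² + 8r_C2 − 48 = 0  ⇒  r_C2 = 4 (r>0 drops 1)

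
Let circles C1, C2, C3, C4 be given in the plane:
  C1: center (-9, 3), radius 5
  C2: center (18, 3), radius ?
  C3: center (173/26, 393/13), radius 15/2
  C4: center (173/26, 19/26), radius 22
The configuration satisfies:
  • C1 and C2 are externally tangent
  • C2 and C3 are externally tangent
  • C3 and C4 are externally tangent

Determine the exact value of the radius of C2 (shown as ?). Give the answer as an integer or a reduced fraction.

1. [ext C1·C2]  r_C2² + 10r_C2 − 704 = 0  ⇒  r_C2 = 22 (r>0 drops 1)
2. [ext C2·C3]  r_C2² + 15r_C2 − 814 = 0  ⇒  r_C2 = 22 (r>0 drops 1)

22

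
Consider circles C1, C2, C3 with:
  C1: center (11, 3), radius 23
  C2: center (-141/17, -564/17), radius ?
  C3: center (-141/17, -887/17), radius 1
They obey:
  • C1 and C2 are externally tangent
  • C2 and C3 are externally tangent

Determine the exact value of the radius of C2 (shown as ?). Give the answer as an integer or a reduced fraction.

18

1. [ext C1·C2]  r_C2² + 46r_C2 − 1152 = 0  ⇒  r_C2 = 18 (r>0 drops 1)
2. [ext C2·C3]  r_C2² + 2r_C2 − 360 = 0  ⇒  r_C2 = 18 (r>0 drops 1)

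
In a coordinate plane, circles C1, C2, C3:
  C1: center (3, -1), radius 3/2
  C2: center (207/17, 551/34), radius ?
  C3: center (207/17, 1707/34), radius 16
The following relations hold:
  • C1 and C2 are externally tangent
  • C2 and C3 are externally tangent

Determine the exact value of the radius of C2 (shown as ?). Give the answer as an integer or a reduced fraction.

18

1. [ext C1·C2]  r_C2² + 3r_C2 − 378 = 0  ⇒  r_C2 = 18 (r>0 drops 1)
2. [ext C2·C3]  r_C2² + 32r_C2 − 900 = 0  ⇒  r_C2 = 18 (r>0 drops 1)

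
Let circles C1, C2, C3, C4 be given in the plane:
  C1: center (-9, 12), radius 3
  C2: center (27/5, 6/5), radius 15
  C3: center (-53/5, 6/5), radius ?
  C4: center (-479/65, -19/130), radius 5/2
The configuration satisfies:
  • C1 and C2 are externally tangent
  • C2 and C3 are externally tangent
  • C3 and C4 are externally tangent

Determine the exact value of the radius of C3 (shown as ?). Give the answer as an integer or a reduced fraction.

1

1. [ext C2·C3]  r_C3² + 30r_C3 − 31 = 0  ⇒  r_C3 = 1 (r>0 drops 1)
2. [ext C3·C4]  r_C3² + 5r_C3 − 6 = 0  ⇒  r_C3 = 1 (r>0 drops 1)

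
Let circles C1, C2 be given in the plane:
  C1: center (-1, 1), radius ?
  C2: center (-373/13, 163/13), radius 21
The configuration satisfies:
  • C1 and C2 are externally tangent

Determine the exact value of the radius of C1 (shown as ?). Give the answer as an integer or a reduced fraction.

1. [ext C1·C2]  r_C1² + 42r_C1 − 459 = 0  ⇒  r_C1 = 9 (r>0 drops 1)

9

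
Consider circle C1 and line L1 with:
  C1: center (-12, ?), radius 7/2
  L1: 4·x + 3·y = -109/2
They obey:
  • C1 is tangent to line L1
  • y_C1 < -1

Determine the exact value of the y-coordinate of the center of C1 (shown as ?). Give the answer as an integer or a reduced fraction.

1. [C1‖L1]  y_C1² + (13/3)y_C1 − 88/3 = 0  ⇒  y_C1 = -8 or 11/3
2. given y_C1 < -1: keep -8

-8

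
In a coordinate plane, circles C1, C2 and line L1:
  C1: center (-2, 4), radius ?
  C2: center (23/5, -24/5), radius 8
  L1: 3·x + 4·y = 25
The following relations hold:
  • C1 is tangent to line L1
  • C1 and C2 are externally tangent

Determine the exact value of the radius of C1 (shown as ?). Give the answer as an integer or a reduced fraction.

3

1. [C1‖L1]  r_C1² − 9 = 0  ⇒  r_C1 = 3 (r>0 drops 1)
2. [ext C1·C2]  r_C1² + 16r_C1 − 57 = 0  ⇒  r_C1 = 3 (r>0 drops 1)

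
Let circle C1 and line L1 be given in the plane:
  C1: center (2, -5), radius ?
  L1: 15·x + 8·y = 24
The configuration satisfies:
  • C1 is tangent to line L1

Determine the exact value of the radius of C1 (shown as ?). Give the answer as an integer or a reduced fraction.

1. [C1‖L1]  r_C1² − 4 = 0  ⇒  r_C1 = 2 (r>0 drops 1)

2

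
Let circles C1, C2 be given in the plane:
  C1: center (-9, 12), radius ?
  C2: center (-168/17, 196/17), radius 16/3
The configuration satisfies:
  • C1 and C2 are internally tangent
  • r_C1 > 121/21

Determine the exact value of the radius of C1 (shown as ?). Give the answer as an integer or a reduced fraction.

1. [int C1,C2]  r_C1² − (32/3)r_C1 + 247/9 = 0  ⇒  r_C1 = 13/3 or 19/3
2. given r_C1 > 121/21: keep 19/3

19/3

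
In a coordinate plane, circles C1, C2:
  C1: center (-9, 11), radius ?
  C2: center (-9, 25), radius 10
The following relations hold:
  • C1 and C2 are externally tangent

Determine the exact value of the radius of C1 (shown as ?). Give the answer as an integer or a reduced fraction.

1. [ext C1·C2]  r_C1² + 20r_C1 − 96 = 0  ⇒  r_C1 = 4 (r>0 drops 1)

4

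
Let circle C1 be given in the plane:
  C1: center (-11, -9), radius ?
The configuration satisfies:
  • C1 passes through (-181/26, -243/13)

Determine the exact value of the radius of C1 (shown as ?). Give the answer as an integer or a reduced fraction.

1. [C1∋P]  r_C1² − 441/4 = 0  ⇒  r_C1 = 21/2 (r>0 drops 1)

21/2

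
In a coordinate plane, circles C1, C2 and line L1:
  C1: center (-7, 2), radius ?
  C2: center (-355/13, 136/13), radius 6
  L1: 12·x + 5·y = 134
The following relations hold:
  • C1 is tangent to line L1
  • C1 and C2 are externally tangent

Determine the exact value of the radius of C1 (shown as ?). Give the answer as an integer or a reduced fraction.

16

1. [C1‖L1]  r_C1² − 256 = 0  ⇒  r_C1 = 16 (r>0 drops 1)
2. [ext C1·C2]  r_C1² + 12r_C1 − 448 = 0  ⇒  r_C1 = 16 (r>0 drops 1)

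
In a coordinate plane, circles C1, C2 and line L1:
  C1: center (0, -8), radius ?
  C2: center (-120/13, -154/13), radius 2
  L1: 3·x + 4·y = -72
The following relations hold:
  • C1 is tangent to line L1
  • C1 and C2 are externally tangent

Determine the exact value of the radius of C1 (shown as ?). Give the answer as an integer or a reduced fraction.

1. [C1‖L1]  r_C1² − 64 = 0  ⇒  r_C1 = 8 (r>0 drops 1)
2. [ext C1·C2]  r_C1² + 4r_C1 − 96 = 0  ⇒  r_C1 = 8 (r>0 drops 1)

8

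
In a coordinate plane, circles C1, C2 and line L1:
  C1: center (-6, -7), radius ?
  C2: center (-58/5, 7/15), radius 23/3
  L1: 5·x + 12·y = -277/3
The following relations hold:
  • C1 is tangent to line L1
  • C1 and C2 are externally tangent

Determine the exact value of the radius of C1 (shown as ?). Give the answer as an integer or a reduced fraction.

1. [C1‖L1]  r_C1² − 25/9 = 0  ⇒  r_C1 = 5/3 (r>0 drops 1)
2. [ext C1·C2]  r_C1² + (46/3)r_C1 − 85/3 = 0  ⇒  r_C1 = 5/3 (r>0 drops 1)

5/3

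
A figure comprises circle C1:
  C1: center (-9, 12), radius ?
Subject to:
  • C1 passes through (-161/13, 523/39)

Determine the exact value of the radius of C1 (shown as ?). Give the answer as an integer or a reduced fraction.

1. [C1∋P]  r_C1² − 121/9 = 0  ⇒  r_C1 = 11/3 (r>0 drops 1)

11/3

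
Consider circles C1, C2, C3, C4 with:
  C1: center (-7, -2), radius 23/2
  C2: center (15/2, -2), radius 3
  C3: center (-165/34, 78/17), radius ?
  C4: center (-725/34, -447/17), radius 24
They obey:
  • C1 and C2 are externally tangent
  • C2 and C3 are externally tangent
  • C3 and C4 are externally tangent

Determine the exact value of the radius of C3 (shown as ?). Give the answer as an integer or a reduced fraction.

1. [ext C2·C3]  r_C3² + 6r_C3 − 187 = 0  ⇒  r_C3 = 11 (r>0 drops 1)
2. [ext C3·C4]  r_C3² + 48r_C3 − 649 = 0  ⇒  r_C3 = 11 (r>0 drops 1)

11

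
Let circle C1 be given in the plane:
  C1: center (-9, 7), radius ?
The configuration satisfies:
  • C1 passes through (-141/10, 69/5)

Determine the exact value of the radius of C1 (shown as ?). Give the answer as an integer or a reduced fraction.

1. [C1∋P]  r_C1² − 289/4 = 0  ⇒  r_C1 = 17/2 (r>0 drops 1)

17/2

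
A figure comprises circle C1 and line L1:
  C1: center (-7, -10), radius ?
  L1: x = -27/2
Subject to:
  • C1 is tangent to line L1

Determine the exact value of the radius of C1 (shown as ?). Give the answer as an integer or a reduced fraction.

1. [C1‖L1]  r_C1² − 169/4 = 0  ⇒  r_C1 = 13/2 (r>0 drops 1)

13/2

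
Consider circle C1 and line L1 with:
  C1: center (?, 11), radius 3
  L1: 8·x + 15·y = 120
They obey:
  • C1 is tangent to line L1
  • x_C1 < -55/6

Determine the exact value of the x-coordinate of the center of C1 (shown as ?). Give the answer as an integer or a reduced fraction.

1. [C1‖L1]  x_C1² + (45/4)x_C1 − 9 = 0  ⇒  x_C1 = -12 or 3/4
2. given x_C1 < -55/6: keep -12

-12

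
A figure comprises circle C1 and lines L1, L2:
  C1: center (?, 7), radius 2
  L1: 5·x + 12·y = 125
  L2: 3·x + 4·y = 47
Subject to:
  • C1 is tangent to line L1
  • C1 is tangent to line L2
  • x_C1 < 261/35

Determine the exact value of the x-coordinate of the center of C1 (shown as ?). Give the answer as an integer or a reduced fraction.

1. [C1‖L1]  x_C1² − (82/5)x_C1 + 201/5 = 0  ⇒  x_C1 = 3 or 67/5
2. [C1‖L2]  x_C1² − (38/3)x_C1 + 29 = 0  ⇒  x_C1 = 3 or 29/3

3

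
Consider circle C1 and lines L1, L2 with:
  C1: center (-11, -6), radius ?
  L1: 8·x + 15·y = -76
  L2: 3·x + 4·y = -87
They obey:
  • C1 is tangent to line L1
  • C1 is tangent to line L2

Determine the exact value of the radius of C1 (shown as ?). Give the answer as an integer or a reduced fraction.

1. [C1‖L1]  r_C1² − 36 = 0  ⇒  r_C1 = 6 (r>0 drops 1)
2. [C1‖L2]  r_C1² − 36 = 0  ⇒  r_C1 = 6 (r>0 drops 1)

6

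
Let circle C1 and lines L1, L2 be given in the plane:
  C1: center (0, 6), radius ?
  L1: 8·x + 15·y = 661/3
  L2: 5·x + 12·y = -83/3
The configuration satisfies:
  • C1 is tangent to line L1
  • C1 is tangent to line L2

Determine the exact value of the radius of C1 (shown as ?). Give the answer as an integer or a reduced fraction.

23/3

1. [C1‖L1]  r_C1² − 529/9 = 0  ⇒  r_C1 = 23/3 (r>0 drops 1)
2. [C1‖L2]  r_C1² − 529/9 = 0  ⇒  r_C1 = 23/3 (r>0 drops 1)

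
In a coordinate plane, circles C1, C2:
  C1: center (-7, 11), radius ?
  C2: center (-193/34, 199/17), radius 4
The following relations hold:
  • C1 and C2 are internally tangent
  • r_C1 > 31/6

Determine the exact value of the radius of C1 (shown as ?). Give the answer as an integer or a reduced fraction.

11/2

1. [int C1,C2]  r_C1² − 8r_C1 + 55/4 = 0  ⇒  r_C1 = 5/2 or 11/2
2. given r_C1 > 31/6: keep 11/2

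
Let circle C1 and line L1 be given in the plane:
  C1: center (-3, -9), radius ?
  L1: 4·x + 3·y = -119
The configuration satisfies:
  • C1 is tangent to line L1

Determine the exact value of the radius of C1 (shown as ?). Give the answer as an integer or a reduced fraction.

16

1. [C1‖L1]  r_C1² − 256 = 0  ⇒  r_C1 = 16 (r>0 drops 1)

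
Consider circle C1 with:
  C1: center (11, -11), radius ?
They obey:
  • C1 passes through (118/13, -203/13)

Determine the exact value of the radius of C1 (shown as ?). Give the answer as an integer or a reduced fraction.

1. [C1∋P]  r_C1² − 25 = 0  ⇒  r_C1 = 5 (r>0 drops 1)

5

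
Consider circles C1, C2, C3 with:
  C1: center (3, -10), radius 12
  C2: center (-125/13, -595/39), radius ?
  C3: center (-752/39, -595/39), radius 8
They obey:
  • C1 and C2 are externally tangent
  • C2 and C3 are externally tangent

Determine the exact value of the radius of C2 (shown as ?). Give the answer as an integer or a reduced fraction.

5/3

1. [ext C1·C2]  r_C2² + 24r_C2 − 385/9 = 0  ⇒  r_C2 = 5/3 (r>0 drops 1)
2. [ext C2·C3]  r_C2² + 16r_C2 − 265/9 = 0  ⇒  r_C2 = 5/3 (r>0 drops 1)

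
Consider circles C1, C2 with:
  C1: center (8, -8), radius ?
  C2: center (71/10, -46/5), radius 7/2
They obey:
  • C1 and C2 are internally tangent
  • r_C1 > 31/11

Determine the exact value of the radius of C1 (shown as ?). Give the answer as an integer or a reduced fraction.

5

1. [int C1,C2]  r_C1² − 7r_C1 + 10 = 0  ⇒  r_C1 = 2 or 5
2. given r_C1 > 31/11: keep 5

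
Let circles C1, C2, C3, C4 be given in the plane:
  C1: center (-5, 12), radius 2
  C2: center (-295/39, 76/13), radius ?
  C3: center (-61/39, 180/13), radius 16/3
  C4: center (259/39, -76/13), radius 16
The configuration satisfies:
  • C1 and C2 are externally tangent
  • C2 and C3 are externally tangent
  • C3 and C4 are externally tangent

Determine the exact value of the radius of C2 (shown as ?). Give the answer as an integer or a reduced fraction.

14/3

1. [ext C1·C2]  r_C2² + 4r_C2 − 364/9 = 0  ⇒  r_C2 = 14/3 (r>0 drops 1)
2. [ext C2·C3]  r_C2² + (32/3)r_C2 − 644/9 = 0  ⇒  r_C2 = 14/3 (r>0 drops 1)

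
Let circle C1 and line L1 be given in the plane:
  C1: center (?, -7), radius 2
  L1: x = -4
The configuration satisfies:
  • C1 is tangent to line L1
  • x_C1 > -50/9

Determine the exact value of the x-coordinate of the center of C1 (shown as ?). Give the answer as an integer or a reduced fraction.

1. [C1‖L1]  x_C1² + 8x_C1 + 12 = 0  ⇒  x_C1 = -6 or -2
2. given x_C1 > -50/9: keep -2

-2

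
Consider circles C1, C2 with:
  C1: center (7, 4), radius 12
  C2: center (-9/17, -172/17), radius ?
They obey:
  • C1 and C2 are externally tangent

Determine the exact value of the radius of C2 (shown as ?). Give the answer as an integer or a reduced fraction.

1. [ext C1·C2]  r_C2² + 24r_C2 − 112 = 0  ⇒  r_C2 = 4 (r>0 drops 1)

4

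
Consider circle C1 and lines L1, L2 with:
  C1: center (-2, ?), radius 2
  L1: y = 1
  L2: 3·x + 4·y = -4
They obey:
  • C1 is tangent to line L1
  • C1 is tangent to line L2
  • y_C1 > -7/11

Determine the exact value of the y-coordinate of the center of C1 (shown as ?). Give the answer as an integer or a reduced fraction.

1. [C1‖L1]  y_C1² − 2y_C1 − 3 = 0  ⇒  y_C1 = -1 or 3
2. [C1‖L2]  y_C1² − 1y_C1 − 6 = 0  ⇒  y_C1 = -2 or 3

3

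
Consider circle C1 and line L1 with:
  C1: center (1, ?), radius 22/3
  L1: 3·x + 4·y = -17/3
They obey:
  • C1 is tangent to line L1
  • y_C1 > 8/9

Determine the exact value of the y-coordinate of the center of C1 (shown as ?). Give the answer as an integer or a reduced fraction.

1. [C1‖L1]  y_C1² + (13/3)y_C1 − 238/3 = 0  ⇒  y_C1 = -34/3 or 7
2. given y_C1 > 8/9: keep 7

7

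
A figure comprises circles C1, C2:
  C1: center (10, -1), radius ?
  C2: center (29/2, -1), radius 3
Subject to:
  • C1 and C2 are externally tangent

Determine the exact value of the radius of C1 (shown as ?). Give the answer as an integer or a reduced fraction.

1. [ext C1·C2]  r_C1² + 6r_C1 − 45/4 = 0  ⇒  r_C1 = 3/2 (r>0 drops 1)

3/2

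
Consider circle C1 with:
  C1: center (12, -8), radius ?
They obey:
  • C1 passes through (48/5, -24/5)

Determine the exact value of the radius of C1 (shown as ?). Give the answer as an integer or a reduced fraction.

4

1. [C1∋P]  r_C1² − 16 = 0  ⇒  r_C1 = 4 (r>0 drops 1)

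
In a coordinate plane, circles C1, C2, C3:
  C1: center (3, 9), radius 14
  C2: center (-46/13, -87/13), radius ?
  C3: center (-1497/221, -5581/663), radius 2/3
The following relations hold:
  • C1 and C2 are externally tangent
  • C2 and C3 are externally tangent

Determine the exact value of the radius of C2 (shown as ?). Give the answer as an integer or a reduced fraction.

1. [ext C1·C2]  r_C2² + 28r_C2 − 93 = 0  ⇒  r_C2 = 3 (r>0 drops 1)
2. [ext C2·C3]  r_C2² + (4/3)r_C2 − 13 = 0  ⇒  r_C2 = 3 (r>0 drops 1)

3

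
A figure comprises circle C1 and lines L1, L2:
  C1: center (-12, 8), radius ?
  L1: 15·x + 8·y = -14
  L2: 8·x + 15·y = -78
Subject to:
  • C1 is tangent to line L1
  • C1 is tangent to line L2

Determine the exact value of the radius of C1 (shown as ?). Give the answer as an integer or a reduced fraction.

1. [C1‖L1]  r_C1² − 36 = 0  ⇒  r_C1 = 6 (r>0 drops 1)
2. [C1‖L2]  r_C1² − 36 = 0  ⇒  r_C1 = 6 (r>0 drops 1)

6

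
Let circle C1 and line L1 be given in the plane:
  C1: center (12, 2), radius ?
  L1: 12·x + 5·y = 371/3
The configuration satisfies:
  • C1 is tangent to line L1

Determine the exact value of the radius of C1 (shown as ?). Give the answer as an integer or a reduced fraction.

1. [C1‖L1]  r_C1² − 49/9 = 0  ⇒  r_C1 = 7/3 (r>0 drops 1)

7/3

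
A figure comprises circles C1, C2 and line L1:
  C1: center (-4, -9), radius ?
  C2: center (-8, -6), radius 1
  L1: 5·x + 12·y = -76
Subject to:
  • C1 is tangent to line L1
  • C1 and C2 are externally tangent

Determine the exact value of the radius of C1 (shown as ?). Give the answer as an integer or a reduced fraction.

1. [C1‖L1]  r_C1² − 16 = 0  ⇒  r_C1 = 4 (r>0 drops 1)
2. [ext C1·C2]  r_C1² + 2r_C1 − 24 = 0  ⇒  r_C1 = 4 (r>0 drops 1)

4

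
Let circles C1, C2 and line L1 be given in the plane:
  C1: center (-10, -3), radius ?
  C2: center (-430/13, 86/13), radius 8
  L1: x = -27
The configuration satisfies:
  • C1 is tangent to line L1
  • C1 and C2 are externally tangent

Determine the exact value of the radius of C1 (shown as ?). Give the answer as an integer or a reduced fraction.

1. [C1‖L1]  r_C1² − 289 = 0  ⇒  r_C1 = 17 (r>0 drops 1)
2. [ext C1·C2]  r_C1² + 16r_C1 − 561 = 0  ⇒  r_C1 = 17 (r>0 drops 1)

17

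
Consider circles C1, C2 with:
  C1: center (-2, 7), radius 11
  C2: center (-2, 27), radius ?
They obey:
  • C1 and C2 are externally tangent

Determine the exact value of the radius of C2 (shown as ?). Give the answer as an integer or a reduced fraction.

1. [ext C1·C2]  r_C2² + 22r_C2 − 279 = 0  ⇒  r_C2 = 9 (r>0 drops 1)

9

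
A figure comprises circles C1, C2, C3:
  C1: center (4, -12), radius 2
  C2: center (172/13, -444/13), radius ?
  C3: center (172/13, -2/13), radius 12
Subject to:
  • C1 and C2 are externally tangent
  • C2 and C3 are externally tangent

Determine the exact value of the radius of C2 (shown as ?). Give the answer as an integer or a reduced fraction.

1. [ext C1·C2]  r_C2² + 4r_C2 − 572 = 0  ⇒  r_C2 = 22 (r>0 drops 1)
2. [ext C2·C3]  r_C2² + 24r_C2 − 1012 = 0  ⇒  r_C2 = 22 (r>0 drops 1)

22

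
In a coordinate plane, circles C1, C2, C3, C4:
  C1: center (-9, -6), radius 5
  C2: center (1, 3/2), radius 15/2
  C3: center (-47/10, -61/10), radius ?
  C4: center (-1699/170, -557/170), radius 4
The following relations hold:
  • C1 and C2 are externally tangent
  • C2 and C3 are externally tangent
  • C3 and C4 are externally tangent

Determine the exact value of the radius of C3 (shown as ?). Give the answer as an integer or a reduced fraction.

2

1. [ext C2·C3]  r_C3² + 15r_C3 − 34 = 0  ⇒  r_C3 = 2 (r>0 drops 1)
2. [ext C3·C4]  r_C3² + 8r_C3 − 20 = 0  ⇒  r_C3 = 2 (r>0 drops 1)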